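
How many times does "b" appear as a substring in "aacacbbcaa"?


Searching for "b" in "aacacbbcaa"
Scanning each position:
  Position 0: "a" => no
  Position 1: "a" => no
  Position 2: "c" => no
  Position 3: "a" => no
  Position 4: "c" => no
  Position 5: "b" => MATCH
  Position 6: "b" => MATCH
  Position 7: "c" => no
  Position 8: "a" => no
  Position 9: "a" => no
Total occurrences: 2

2


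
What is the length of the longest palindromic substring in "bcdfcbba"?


Input: "bcdfcbba"
Checking substrings for palindromes:
  [5:7] "bb" (len 2) => palindrome
Longest palindromic substring: "bb" with length 2

2


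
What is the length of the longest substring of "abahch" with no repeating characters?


Input: "abahch"
Sliding window (track last position of each char):
  Position 0 ('a'): window [0,0] length 1 -- new best
  Position 1 ('b'): window [0,1] length 2 -- new best
  Position 2 ('a'): repeat (last at 0), move window start to 1
  Position 2 ('a'): window [1,2] length 2
  Position 3 ('h'): window [1,3] length 3 -- new best
  Position 4 ('c'): window [1,4] length 4 -- new best
  Position 5 ('h'): repeat (last at 3), move window start to 4
  Position 5 ('h'): window [4,5] length 2
Longest substring with no repeats: "bahc" with length 4

4


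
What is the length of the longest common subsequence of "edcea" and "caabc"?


LCS of "edcea" and "caabc"
DP table:
           c    a    a    b    c
      0    0    0    0    0    0
  e   0    0    0    0    0    0
  d   0    0    0    0    0    0
  c   0    1    1    1    1    1
  e   0    1    1    1    1    1
  a   0    1    2    2    2    2
LCS length = dp[5][5] = 2

2


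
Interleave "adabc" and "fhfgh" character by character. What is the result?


Interleaving "adabc" and "fhfgh":
  Position 0: 'a' from first, 'f' from second => "af"
  Position 1: 'd' from first, 'h' from second => "dh"
  Position 2: 'a' from first, 'f' from second => "af"
  Position 3: 'b' from first, 'g' from second => "bg"
  Position 4: 'c' from first, 'h' from second => "ch"
Result: afdhafbgch

afdhafbgch


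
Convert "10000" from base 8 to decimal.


Input: "10000" in base 8
Positional expansion:
  Digit '1' (value 1) x 8^4 = 4096
  Digit '0' (value 0) x 8^3 = 0
  Digit '0' (value 0) x 8^2 = 0
  Digit '0' (value 0) x 8^1 = 0
  Digit '0' (value 0) x 8^0 = 0
Sum = 4096

4096


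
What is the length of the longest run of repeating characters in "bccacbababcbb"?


Input: "bccacbababcbb"
Scanning for longest run:
  Position 1 ('c'): new char, reset run to 1
  Position 2 ('c'): continues run of 'c', length=2
  Position 3 ('a'): new char, reset run to 1
  Position 4 ('c'): new char, reset run to 1
  Position 5 ('b'): new char, reset run to 1
  Position 6 ('a'): new char, reset run to 1
  Position 7 ('b'): new char, reset run to 1
  Position 8 ('a'): new char, reset run to 1
  Position 9 ('b'): new char, reset run to 1
  Position 10 ('c'): new char, reset run to 1
  Position 11 ('b'): new char, reset run to 1
  Position 12 ('b'): continues run of 'b', length=2
Longest run: 'c' with length 2

2


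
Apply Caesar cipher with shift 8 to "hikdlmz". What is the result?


Caesar cipher: shift "hikdlmz" by 8
  'h' (pos 7) + 8 = pos 15 = 'p'
  'i' (pos 8) + 8 = pos 16 = 'q'
  'k' (pos 10) + 8 = pos 18 = 's'
  'd' (pos 3) + 8 = pos 11 = 'l'
  'l' (pos 11) + 8 = pos 19 = 't'
  'm' (pos 12) + 8 = pos 20 = 'u'
  'z' (pos 25) + 8 = pos 7 = 'h'
Result: pqsltuh

pqsltuh


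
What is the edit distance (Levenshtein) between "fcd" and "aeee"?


Computing edit distance: "fcd" -> "aeee"
DP table:
           a    e    e    e
      0    1    2    3    4
  f   1    1    2    3    4
  c   2    2    2    3    4
  d   3    3    3    3    4
Edit distance = dp[3][4] = 4

4


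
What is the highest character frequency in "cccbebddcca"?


Input: cccbebddcca
Character counts:
  'a': 1
  'b': 2
  'c': 5
  'd': 2
  'e': 1
Maximum frequency: 5

5


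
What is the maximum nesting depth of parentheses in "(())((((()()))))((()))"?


Input: "(())((((()()))))((()))"
Tracking depth:
  Position 0 '(': depth becomes 1
  Position 1 '(': depth becomes 2
  Position 2 ')': depth becomes 1
  Position 3 ')': depth becomes 0
  Position 4 '(': depth becomes 1
  Position 5 '(': depth becomes 2
  Position 6 '(': depth becomes 3
  Position 7 '(': depth becomes 4
  Position 8 '(': depth becomes 5
  Position 9 ')': depth becomes 4
  Position 10 '(': depth becomes 5
  Position 11 ')': depth becomes 4
  Position 12 ')': depth becomes 3
  Position 13 ')': depth becomes 2
  Position 14 ')': depth becomes 1
  Position 15 ')': depth becomes 0
  Position 16 '(': depth becomes 1
  Position 17 '(': depth becomes 2
  Position 18 '(': depth becomes 3
  Position 19 ')': depth becomes 2
  Position 20 ')': depth becomes 1
  Position 21 ')': depth becomes 0
Maximum depth reached: 5

5


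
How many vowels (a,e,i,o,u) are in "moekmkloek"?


Input: moekmkloek
Checking each character:
  'm' at position 0: consonant
  'o' at position 1: vowel (running total: 1)
  'e' at position 2: vowel (running total: 2)
  'k' at position 3: consonant
  'm' at position 4: consonant
  'k' at position 5: consonant
  'l' at position 6: consonant
  'o' at position 7: vowel (running total: 3)
  'e' at position 8: vowel (running total: 4)
  'k' at position 9: consonant
Total vowels: 4

4


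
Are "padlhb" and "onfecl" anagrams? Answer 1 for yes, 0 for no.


Strings: "padlhb", "onfecl"
Sorted first:  abdhlp
Sorted second: ceflno
Differ at position 0: 'a' vs 'c' => not anagrams

0


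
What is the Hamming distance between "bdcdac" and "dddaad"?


Comparing "bdcdac" and "dddaad" position by position:
  Position 0: 'b' vs 'd' => differ
  Position 1: 'd' vs 'd' => same
  Position 2: 'c' vs 'd' => differ
  Position 3: 'd' vs 'a' => differ
  Position 4: 'a' vs 'a' => same
  Position 5: 'c' vs 'd' => differ
Total differences (Hamming distance): 4

4


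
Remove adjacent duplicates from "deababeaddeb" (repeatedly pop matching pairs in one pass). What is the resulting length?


Input: deababeaddeb
Stack-based adjacent duplicate removal:
  Read 'd': push. Stack: d
  Read 'e': push. Stack: de
  Read 'a': push. Stack: dea
  Read 'b': push. Stack: deab
  Read 'a': push. Stack: deaba
  Read 'b': push. Stack: deabab
  Read 'e': push. Stack: deababe
  Read 'a': push. Stack: deababea
  Read 'd': push. Stack: deababead
  Read 'd': matches stack top 'd' => pop. Stack: deababea
  Read 'e': push. Stack: deababeae
  Read 'b': push. Stack: deababeaeb
Final stack: "deababeaeb" (length 10)

10


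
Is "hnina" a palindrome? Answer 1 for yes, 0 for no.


Input: hnina
Reversed: aninh
  Compare pos 0 ('h') with pos 4 ('a'): MISMATCH
  Compare pos 1 ('n') with pos 3 ('n'): match
Result: not a palindrome

0


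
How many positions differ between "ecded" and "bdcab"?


Comparing "ecded" and "bdcab" position by position:
  Position 0: 'e' vs 'b' => DIFFER
  Position 1: 'c' vs 'd' => DIFFER
  Position 2: 'd' vs 'c' => DIFFER
  Position 3: 'e' vs 'a' => DIFFER
  Position 4: 'd' vs 'b' => DIFFER
Positions that differ: 5

5


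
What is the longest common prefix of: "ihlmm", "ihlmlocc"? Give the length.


Words: ihlmm, ihlmlocc
  Position 0: all 'i' => match
  Position 1: all 'h' => match
  Position 2: all 'l' => match
  Position 3: all 'm' => match
  Position 4: ('m', 'l') => mismatch, stop
LCP = "ihlm" (length 4)

4


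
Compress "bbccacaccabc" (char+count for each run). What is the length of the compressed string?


Input: bbccacaccabc
Runs:
  'b' x 2 => "b2"
  'c' x 2 => "c2"
  'a' x 1 => "a1"
  'c' x 1 => "c1"
  'a' x 1 => "a1"
  'c' x 2 => "c2"
  'a' x 1 => "a1"
  'b' x 1 => "b1"
  'c' x 1 => "c1"
Compressed: "b2c2a1c1a1c2a1b1c1"
Compressed length: 18

18


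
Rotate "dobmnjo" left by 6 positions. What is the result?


Input: "dobmnjo", rotate left by 6
First 6 characters: "dobmnj"
Remaining characters: "o"
Concatenate remaining + first: "o" + "dobmnj" = "odobmnj"

odobmnj


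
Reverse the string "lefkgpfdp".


Input: lefkgpfdp
Reading characters right to left:
  Position 8: 'p'
  Position 7: 'd'
  Position 6: 'f'
  Position 5: 'p'
  Position 4: 'g'
  Position 3: 'k'
  Position 2: 'f'
  Position 1: 'e'
  Position 0: 'l'
Reversed: pdfpgkfel

pdfpgkfel


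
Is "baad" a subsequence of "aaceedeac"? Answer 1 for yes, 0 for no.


Check if "baad" is a subsequence of "aaceedeac"
Greedy scan:
  Position 0 ('a'): no match needed
  Position 1 ('a'): no match needed
  Position 2 ('c'): no match needed
  Position 3 ('e'): no match needed
  Position 4 ('e'): no match needed
  Position 5 ('d'): no match needed
  Position 6 ('e'): no match needed
  Position 7 ('a'): no match needed
  Position 8 ('c'): no match needed
Only matched 0/4 characters => not a subsequence

0


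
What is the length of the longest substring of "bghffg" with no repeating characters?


Input: "bghffg"
Sliding window (track last position of each char):
  Position 0 ('b'): window [0,0] length 1 -- new best
  Position 1 ('g'): window [0,1] length 2 -- new best
  Position 2 ('h'): window [0,2] length 3 -- new best
  Position 3 ('f'): window [0,3] length 4 -- new best
  Position 4 ('f'): repeat (last at 3), move window start to 4
  Position 4 ('f'): window [4,4] length 1
  Position 5 ('g'): window [4,5] length 2
Longest substring with no repeats: "bghf" with length 4

4


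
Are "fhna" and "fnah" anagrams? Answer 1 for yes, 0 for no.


Strings: "fhna", "fnah"
Sorted first:  afhn
Sorted second: afhn
Sorted forms match => anagrams

1


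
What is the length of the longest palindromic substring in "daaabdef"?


Input: "daaabdef"
Checking substrings for palindromes:
  [1:4] "aaa" (len 3) => palindrome
  [1:3] "aa" (len 2) => palindrome
  [2:4] "aa" (len 2) => palindrome
Longest palindromic substring: "aaa" with length 3

3


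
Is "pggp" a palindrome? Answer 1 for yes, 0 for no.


Input: pggp
Reversed: pggp
  Compare pos 0 ('p') with pos 3 ('p'): match
  Compare pos 1 ('g') with pos 2 ('g'): match
Result: palindrome

1


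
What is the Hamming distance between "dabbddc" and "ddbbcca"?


Comparing "dabbddc" and "ddbbcca" position by position:
  Position 0: 'd' vs 'd' => same
  Position 1: 'a' vs 'd' => differ
  Position 2: 'b' vs 'b' => same
  Position 3: 'b' vs 'b' => same
  Position 4: 'd' vs 'c' => differ
  Position 5: 'd' vs 'c' => differ
  Position 6: 'c' vs 'a' => differ
Total differences (Hamming distance): 4

4


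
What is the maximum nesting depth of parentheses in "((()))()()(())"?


Input: "((()))()()(())"
Tracking depth:
  Position 0 '(': depth becomes 1
  Position 1 '(': depth becomes 2
  Position 2 '(': depth becomes 3
  Position 3 ')': depth becomes 2
  Position 4 ')': depth becomes 1
  Position 5 ')': depth becomes 0
  Position 6 '(': depth becomes 1
  Position 7 ')': depth becomes 0
  Position 8 '(': depth becomes 1
  Position 9 ')': depth becomes 0
  Position 10 '(': depth becomes 1
  Position 11 '(': depth becomes 2
  Position 12 ')': depth becomes 1
  Position 13 ')': depth becomes 0
Maximum depth reached: 3

3


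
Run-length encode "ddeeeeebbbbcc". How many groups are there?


Input: ddeeeeebbbbcc
Scanning for consecutive runs:
  Group 1: 'd' x 2 (positions 0-1)
  Group 2: 'e' x 5 (positions 2-6)
  Group 3: 'b' x 4 (positions 7-10)
  Group 4: 'c' x 2 (positions 11-12)
Total groups: 4

4


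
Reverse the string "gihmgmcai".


Input: gihmgmcai
Reading characters right to left:
  Position 8: 'i'
  Position 7: 'a'
  Position 6: 'c'
  Position 5: 'm'
  Position 4: 'g'
  Position 3: 'm'
  Position 2: 'h'
  Position 1: 'i'
  Position 0: 'g'
Reversed: iacmgmhig

iacmgmhig


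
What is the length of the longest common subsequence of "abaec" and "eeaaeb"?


LCS of "abaec" and "eeaaeb"
DP table:
           e    e    a    a    e    b
      0    0    0    0    0    0    0
  a   0    0    0    1    1    1    1
  b   0    0    0    1    1    1    2
  a   0    0    0    1    2    2    2
  e   0    1    1    1    2    3    3
  c   0    1    1    1    2    3    3
LCS length = dp[5][6] = 3

3


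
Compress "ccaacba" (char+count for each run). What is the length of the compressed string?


Input: ccaacba
Runs:
  'c' x 2 => "c2"
  'a' x 2 => "a2"
  'c' x 1 => "c1"
  'b' x 1 => "b1"
  'a' x 1 => "a1"
Compressed: "c2a2c1b1a1"
Compressed length: 10

10


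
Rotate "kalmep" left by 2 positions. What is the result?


Input: "kalmep", rotate left by 2
First 2 characters: "ka"
Remaining characters: "lmep"
Concatenate remaining + first: "lmep" + "ka" = "lmepka"

lmepka


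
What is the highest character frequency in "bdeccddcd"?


Input: bdeccddcd
Character counts:
  'b': 1
  'c': 3
  'd': 4
  'e': 1
Maximum frequency: 4

4


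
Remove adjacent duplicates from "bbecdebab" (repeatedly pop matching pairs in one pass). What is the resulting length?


Input: bbecdebab
Stack-based adjacent duplicate removal:
  Read 'b': push. Stack: b
  Read 'b': matches stack top 'b' => pop. Stack: (empty)
  Read 'e': push. Stack: e
  Read 'c': push. Stack: ec
  Read 'd': push. Stack: ecd
  Read 'e': push. Stack: ecde
  Read 'b': push. Stack: ecdeb
  Read 'a': push. Stack: ecdeba
  Read 'b': push. Stack: ecdebab
Final stack: "ecdebab" (length 7)

7


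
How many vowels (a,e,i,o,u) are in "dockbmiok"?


Input: dockbmiok
Checking each character:
  'd' at position 0: consonant
  'o' at position 1: vowel (running total: 1)
  'c' at position 2: consonant
  'k' at position 3: consonant
  'b' at position 4: consonant
  'm' at position 5: consonant
  'i' at position 6: vowel (running total: 2)
  'o' at position 7: vowel (running total: 3)
  'k' at position 8: consonant
Total vowels: 3

3


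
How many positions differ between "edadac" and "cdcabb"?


Comparing "edadac" and "cdcabb" position by position:
  Position 0: 'e' vs 'c' => DIFFER
  Position 1: 'd' vs 'd' => same
  Position 2: 'a' vs 'c' => DIFFER
  Position 3: 'd' vs 'a' => DIFFER
  Position 4: 'a' vs 'b' => DIFFER
  Position 5: 'c' vs 'b' => DIFFER
Positions that differ: 5

5


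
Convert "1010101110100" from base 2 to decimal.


Input: "1010101110100" in base 2
Positional expansion:
  Digit '1' (value 1) x 2^12 = 4096
  Digit '0' (value 0) x 2^11 = 0
  Digit '1' (value 1) x 2^10 = 1024
  Digit '0' (value 0) x 2^9 = 0
  Digit '1' (value 1) x 2^8 = 256
  Digit '0' (value 0) x 2^7 = 0
  Digit '1' (value 1) x 2^6 = 64
  Digit '1' (value 1) x 2^5 = 32
  Digit '1' (value 1) x 2^4 = 16
  Digit '0' (value 0) x 2^3 = 0
  Digit '1' (value 1) x 2^2 = 4
  Digit '0' (value 0) x 2^1 = 0
  Digit '0' (value 0) x 2^0 = 0
Sum = 5492

5492


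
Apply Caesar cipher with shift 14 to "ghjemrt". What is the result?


Caesar cipher: shift "ghjemrt" by 14
  'g' (pos 6) + 14 = pos 20 = 'u'
  'h' (pos 7) + 14 = pos 21 = 'v'
  'j' (pos 9) + 14 = pos 23 = 'x'
  'e' (pos 4) + 14 = pos 18 = 's'
  'm' (pos 12) + 14 = pos 0 = 'a'
  'r' (pos 17) + 14 = pos 5 = 'f'
  't' (pos 19) + 14 = pos 7 = 'h'
Result: uvxsafh

uvxsafh


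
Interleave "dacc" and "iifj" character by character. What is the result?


Interleaving "dacc" and "iifj":
  Position 0: 'd' from first, 'i' from second => "di"
  Position 1: 'a' from first, 'i' from second => "ai"
  Position 2: 'c' from first, 'f' from second => "cf"
  Position 3: 'c' from first, 'j' from second => "cj"
Result: diaicfcj

diaicfcj


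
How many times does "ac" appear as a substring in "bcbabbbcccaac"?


Searching for "ac" in "bcbabbbcccaac"
Scanning each position:
  Position 0: "bc" => no
  Position 1: "cb" => no
  Position 2: "ba" => no
  Position 3: "ab" => no
  Position 4: "bb" => no
  Position 5: "bb" => no
  Position 6: "bc" => no
  Position 7: "cc" => no
  Position 8: "cc" => no
  Position 9: "ca" => no
  Position 10: "aa" => no
  Position 11: "ac" => MATCH
Total occurrences: 1

1


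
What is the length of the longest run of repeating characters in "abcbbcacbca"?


Input: "abcbbcacbca"
Scanning for longest run:
  Position 1 ('b'): new char, reset run to 1
  Position 2 ('c'): new char, reset run to 1
  Position 3 ('b'): new char, reset run to 1
  Position 4 ('b'): continues run of 'b', length=2
  Position 5 ('c'): new char, reset run to 1
  Position 6 ('a'): new char, reset run to 1
  Position 7 ('c'): new char, reset run to 1
  Position 8 ('b'): new char, reset run to 1
  Position 9 ('c'): new char, reset run to 1
  Position 10 ('a'): new char, reset run to 1
Longest run: 'b' with length 2

2


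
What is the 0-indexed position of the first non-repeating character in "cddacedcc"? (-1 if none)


Input: cddacedcc
Character frequencies:
  'a': 1
  'c': 4
  'd': 3
  'e': 1
Scanning left to right for freq == 1:
  Position 0 ('c'): freq=4, skip
  Position 1 ('d'): freq=3, skip
  Position 2 ('d'): freq=3, skip
  Position 3 ('a'): unique! => answer = 3

3


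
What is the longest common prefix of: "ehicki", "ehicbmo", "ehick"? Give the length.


Words: ehicki, ehicbmo, ehick
  Position 0: all 'e' => match
  Position 1: all 'h' => match
  Position 2: all 'i' => match
  Position 3: all 'c' => match
  Position 4: ('k', 'b', 'k') => mismatch, stop
LCP = "ehic" (length 4)

4


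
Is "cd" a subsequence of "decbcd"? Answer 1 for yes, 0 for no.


Check if "cd" is a subsequence of "decbcd"
Greedy scan:
  Position 0 ('d'): no match needed
  Position 1 ('e'): no match needed
  Position 2 ('c'): matches sub[0] = 'c'
  Position 3 ('b'): no match needed
  Position 4 ('c'): no match needed
  Position 5 ('d'): matches sub[1] = 'd'
All 2 characters matched => is a subsequence

1


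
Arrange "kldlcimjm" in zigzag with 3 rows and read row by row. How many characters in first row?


Zigzag "kldlcimjm" into 3 rows:
Placing characters:
  'k' => row 0
  'l' => row 1
  'd' => row 2
  'l' => row 1
  'c' => row 0
  'i' => row 1
  'm' => row 2
  'j' => row 1
  'm' => row 0
Rows:
  Row 0: "kcm"
  Row 1: "llij"
  Row 2: "dm"
First row length: 3

3


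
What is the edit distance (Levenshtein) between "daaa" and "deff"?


Computing edit distance: "daaa" -> "deff"
DP table:
           d    e    f    f
      0    1    2    3    4
  d   1    0    1    2    3
  a   2    1    1    2    3
  a   3    2    2    2    3
  a   4    3    3    3    3
Edit distance = dp[4][4] = 3

3


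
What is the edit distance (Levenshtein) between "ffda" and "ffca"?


Computing edit distance: "ffda" -> "ffca"
DP table:
           f    f    c    a
      0    1    2    3    4
  f   1    0    1    2    3
  f   2    1    0    1    2
  d   3    2    1    1    2
  a   4    3    2    2    1
Edit distance = dp[4][4] = 1

1


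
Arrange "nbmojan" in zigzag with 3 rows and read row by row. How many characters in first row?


Zigzag "nbmojan" into 3 rows:
Placing characters:
  'n' => row 0
  'b' => row 1
  'm' => row 2
  'o' => row 1
  'j' => row 0
  'a' => row 1
  'n' => row 2
Rows:
  Row 0: "nj"
  Row 1: "boa"
  Row 2: "mn"
First row length: 2

2


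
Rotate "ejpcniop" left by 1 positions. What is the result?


Input: "ejpcniop", rotate left by 1
First 1 characters: "e"
Remaining characters: "jpcniop"
Concatenate remaining + first: "jpcniop" + "e" = "jpcniope"

jpcniope


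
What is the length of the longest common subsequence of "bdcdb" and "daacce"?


LCS of "bdcdb" and "daacce"
DP table:
           d    a    a    c    c    e
      0    0    0    0    0    0    0
  b   0    0    0    0    0    0    0
  d   0    1    1    1    1    1    1
  c   0    1    1    1    2    2    2
  d   0    1    1    1    2    2    2
  b   0    1    1    1    2    2    2
LCS length = dp[5][6] = 2

2


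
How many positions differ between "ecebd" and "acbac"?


Comparing "ecebd" and "acbac" position by position:
  Position 0: 'e' vs 'a' => DIFFER
  Position 1: 'c' vs 'c' => same
  Position 2: 'e' vs 'b' => DIFFER
  Position 3: 'b' vs 'a' => DIFFER
  Position 4: 'd' vs 'c' => DIFFER
Positions that differ: 4

4


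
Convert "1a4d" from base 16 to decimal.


Input: "1a4d" in base 16
Positional expansion:
  Digit '1' (value 1) x 16^3 = 4096
  Digit 'a' (value 10) x 16^2 = 2560
  Digit '4' (value 4) x 16^1 = 64
  Digit 'd' (value 13) x 16^0 = 13
Sum = 6733

6733


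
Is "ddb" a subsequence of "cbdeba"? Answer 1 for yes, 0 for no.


Check if "ddb" is a subsequence of "cbdeba"
Greedy scan:
  Position 0 ('c'): no match needed
  Position 1 ('b'): no match needed
  Position 2 ('d'): matches sub[0] = 'd'
  Position 3 ('e'): no match needed
  Position 4 ('b'): no match needed
  Position 5 ('a'): no match needed
Only matched 1/3 characters => not a subsequence

0


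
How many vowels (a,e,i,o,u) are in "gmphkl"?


Input: gmphkl
Checking each character:
  'g' at position 0: consonant
  'm' at position 1: consonant
  'p' at position 2: consonant
  'h' at position 3: consonant
  'k' at position 4: consonant
  'l' at position 5: consonant
Total vowels: 0

0


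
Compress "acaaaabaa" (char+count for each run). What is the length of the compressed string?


Input: acaaaabaa
Runs:
  'a' x 1 => "a1"
  'c' x 1 => "c1"
  'a' x 4 => "a4"
  'b' x 1 => "b1"
  'a' x 2 => "a2"
Compressed: "a1c1a4b1a2"
Compressed length: 10

10


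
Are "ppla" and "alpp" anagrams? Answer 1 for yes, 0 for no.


Strings: "ppla", "alpp"
Sorted first:  alpp
Sorted second: alpp
Sorted forms match => anagrams

1


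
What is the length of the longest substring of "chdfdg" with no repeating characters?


Input: "chdfdg"
Sliding window (track last position of each char):
  Position 0 ('c'): window [0,0] length 1 -- new best
  Position 1 ('h'): window [0,1] length 2 -- new best
  Position 2 ('d'): window [0,2] length 3 -- new best
  Position 3 ('f'): window [0,3] length 4 -- new best
  Position 4 ('d'): repeat (last at 2), move window start to 3
  Position 4 ('d'): window [3,4] length 2
  Position 5 ('g'): window [3,5] length 3
Longest substring with no repeats: "chdf" with length 4

4


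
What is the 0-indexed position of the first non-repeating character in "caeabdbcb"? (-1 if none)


Input: caeabdbcb
Character frequencies:
  'a': 2
  'b': 3
  'c': 2
  'd': 1
  'e': 1
Scanning left to right for freq == 1:
  Position 0 ('c'): freq=2, skip
  Position 1 ('a'): freq=2, skip
  Position 2 ('e'): unique! => answer = 2

2


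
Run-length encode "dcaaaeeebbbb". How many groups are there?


Input: dcaaaeeebbbb
Scanning for consecutive runs:
  Group 1: 'd' x 1 (positions 0-0)
  Group 2: 'c' x 1 (positions 1-1)
  Group 3: 'a' x 3 (positions 2-4)
  Group 4: 'e' x 3 (positions 5-7)
  Group 5: 'b' x 4 (positions 8-11)
Total groups: 5

5


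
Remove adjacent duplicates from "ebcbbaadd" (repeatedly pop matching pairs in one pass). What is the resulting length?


Input: ebcbbaadd
Stack-based adjacent duplicate removal:
  Read 'e': push. Stack: e
  Read 'b': push. Stack: eb
  Read 'c': push. Stack: ebc
  Read 'b': push. Stack: ebcb
  Read 'b': matches stack top 'b' => pop. Stack: ebc
  Read 'a': push. Stack: ebca
  Read 'a': matches stack top 'a' => pop. Stack: ebc
  Read 'd': push. Stack: ebcd
  Read 'd': matches stack top 'd' => pop. Stack: ebc
Final stack: "ebc" (length 3)

3


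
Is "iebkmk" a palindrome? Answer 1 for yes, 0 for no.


Input: iebkmk
Reversed: kmkbei
  Compare pos 0 ('i') with pos 5 ('k'): MISMATCH
  Compare pos 1 ('e') with pos 4 ('m'): MISMATCH
  Compare pos 2 ('b') with pos 3 ('k'): MISMATCH
Result: not a palindrome

0


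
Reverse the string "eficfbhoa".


Input: eficfbhoa
Reading characters right to left:
  Position 8: 'a'
  Position 7: 'o'
  Position 6: 'h'
  Position 5: 'b'
  Position 4: 'f'
  Position 3: 'c'
  Position 2: 'i'
  Position 1: 'f'
  Position 0: 'e'
Reversed: aohbfcife

aohbfcife


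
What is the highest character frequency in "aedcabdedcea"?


Input: aedcabdedcea
Character counts:
  'a': 3
  'b': 1
  'c': 2
  'd': 3
  'e': 3
Maximum frequency: 3

3


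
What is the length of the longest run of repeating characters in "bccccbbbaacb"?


Input: "bccccbbbaacb"
Scanning for longest run:
  Position 1 ('c'): new char, reset run to 1
  Position 2 ('c'): continues run of 'c', length=2
  Position 3 ('c'): continues run of 'c', length=3
  Position 4 ('c'): continues run of 'c', length=4
  Position 5 ('b'): new char, reset run to 1
  Position 6 ('b'): continues run of 'b', length=2
  Position 7 ('b'): continues run of 'b', length=3
  Position 8 ('a'): new char, reset run to 1
  Position 9 ('a'): continues run of 'a', length=2
  Position 10 ('c'): new char, reset run to 1
  Position 11 ('b'): new char, reset run to 1
Longest run: 'c' with length 4

4


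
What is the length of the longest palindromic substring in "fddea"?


Input: "fddea"
Checking substrings for palindromes:
  [1:3] "dd" (len 2) => palindrome
Longest palindromic substring: "dd" with length 2

2


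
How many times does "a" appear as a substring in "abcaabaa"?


Searching for "a" in "abcaabaa"
Scanning each position:
  Position 0: "a" => MATCH
  Position 1: "b" => no
  Position 2: "c" => no
  Position 3: "a" => MATCH
  Position 4: "a" => MATCH
  Position 5: "b" => no
  Position 6: "a" => MATCH
  Position 7: "a" => MATCH
Total occurrences: 5

5


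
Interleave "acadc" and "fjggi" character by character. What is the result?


Interleaving "acadc" and "fjggi":
  Position 0: 'a' from first, 'f' from second => "af"
  Position 1: 'c' from first, 'j' from second => "cj"
  Position 2: 'a' from first, 'g' from second => "ag"
  Position 3: 'd' from first, 'g' from second => "dg"
  Position 4: 'c' from first, 'i' from second => "ci"
Result: afcjagdgci

afcjagdgci


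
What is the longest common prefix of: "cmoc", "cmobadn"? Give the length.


Words: cmoc, cmobadn
  Position 0: all 'c' => match
  Position 1: all 'm' => match
  Position 2: all 'o' => match
  Position 3: ('c', 'b') => mismatch, stop
LCP = "cmo" (length 3)

3


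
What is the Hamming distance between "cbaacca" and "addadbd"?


Comparing "cbaacca" and "addadbd" position by position:
  Position 0: 'c' vs 'a' => differ
  Position 1: 'b' vs 'd' => differ
  Position 2: 'a' vs 'd' => differ
  Position 3: 'a' vs 'a' => same
  Position 4: 'c' vs 'd' => differ
  Position 5: 'c' vs 'b' => differ
  Position 6: 'a' vs 'd' => differ
Total differences (Hamming distance): 6

6


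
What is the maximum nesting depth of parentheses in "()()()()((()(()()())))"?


Input: "()()()()((()(()()())))"
Tracking depth:
  Position 0 '(': depth becomes 1
  Position 1 ')': depth becomes 0
  Position 2 '(': depth becomes 1
  Position 3 ')': depth becomes 0
  Position 4 '(': depth becomes 1
  Position 5 ')': depth becomes 0
  Position 6 '(': depth becomes 1
  Position 7 ')': depth becomes 0
  Position 8 '(': depth becomes 1
  Position 9 '(': depth becomes 2
  Position 10 '(': depth becomes 3
  Position 11 ')': depth becomes 2
  Position 12 '(': depth becomes 3
  Position 13 '(': depth becomes 4
  Position 14 ')': depth becomes 3
  Position 15 '(': depth becomes 4
  Position 16 ')': depth becomes 3
  Position 17 '(': depth becomes 4
  Position 18 ')': depth becomes 3
  Position 19 ')': depth becomes 2
  Position 20 ')': depth becomes 1
  Position 21 ')': depth becomes 0
Maximum depth reached: 4

4


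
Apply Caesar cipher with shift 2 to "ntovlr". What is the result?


Caesar cipher: shift "ntovlr" by 2
  'n' (pos 13) + 2 = pos 15 = 'p'
  't' (pos 19) + 2 = pos 21 = 'v'
  'o' (pos 14) + 2 = pos 16 = 'q'
  'v' (pos 21) + 2 = pos 23 = 'x'
  'l' (pos 11) + 2 = pos 13 = 'n'
  'r' (pos 17) + 2 = pos 19 = 't'
Result: pvqxnt

pvqxnt


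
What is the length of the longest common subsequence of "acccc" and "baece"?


LCS of "acccc" and "baece"
DP table:
           b    a    e    c    e
      0    0    0    0    0    0
  a   0    0    1    1    1    1
  c   0    0    1    1    2    2
  c   0    0    1    1    2    2
  c   0    0    1    1    2    2
  c   0    0    1    1    2    2
LCS length = dp[5][5] = 2

2


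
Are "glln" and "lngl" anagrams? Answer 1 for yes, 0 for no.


Strings: "glln", "lngl"
Sorted first:  glln
Sorted second: glln
Sorted forms match => anagrams

1


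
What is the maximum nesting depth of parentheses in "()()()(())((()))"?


Input: "()()()(())((()))"
Tracking depth:
  Position 0 '(': depth becomes 1
  Position 1 ')': depth becomes 0
  Position 2 '(': depth becomes 1
  Position 3 ')': depth becomes 0
  Position 4 '(': depth becomes 1
  Position 5 ')': depth becomes 0
  Position 6 '(': depth becomes 1
  Position 7 '(': depth becomes 2
  Position 8 ')': depth becomes 1
  Position 9 ')': depth becomes 0
  Position 10 '(': depth becomes 1
  Position 11 '(': depth becomes 2
  Position 12 '(': depth becomes 3
  Position 13 ')': depth becomes 2
  Position 14 ')': depth becomes 1
  Position 15 ')': depth becomes 0
Maximum depth reached: 3

3


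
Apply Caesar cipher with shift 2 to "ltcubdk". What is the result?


Caesar cipher: shift "ltcubdk" by 2
  'l' (pos 11) + 2 = pos 13 = 'n'
  't' (pos 19) + 2 = pos 21 = 'v'
  'c' (pos 2) + 2 = pos 4 = 'e'
  'u' (pos 20) + 2 = pos 22 = 'w'
  'b' (pos 1) + 2 = pos 3 = 'd'
  'd' (pos 3) + 2 = pos 5 = 'f'
  'k' (pos 10) + 2 = pos 12 = 'm'
Result: nvewdfm

nvewdfm


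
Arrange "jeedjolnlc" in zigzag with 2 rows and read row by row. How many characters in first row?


Zigzag "jeedjolnlc" into 2 rows:
Placing characters:
  'j' => row 0
  'e' => row 1
  'e' => row 0
  'd' => row 1
  'j' => row 0
  'o' => row 1
  'l' => row 0
  'n' => row 1
  'l' => row 0
  'c' => row 1
Rows:
  Row 0: "jejll"
  Row 1: "edonc"
First row length: 5

5


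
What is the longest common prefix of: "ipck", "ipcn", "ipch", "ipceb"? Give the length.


Words: ipck, ipcn, ipch, ipceb
  Position 0: all 'i' => match
  Position 1: all 'p' => match
  Position 2: all 'c' => match
  Position 3: ('k', 'n', 'h', 'e') => mismatch, stop
LCP = "ipc" (length 3)

3


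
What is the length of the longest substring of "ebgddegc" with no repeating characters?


Input: "ebgddegc"
Sliding window (track last position of each char):
  Position 0 ('e'): window [0,0] length 1 -- new best
  Position 1 ('b'): window [0,1] length 2 -- new best
  Position 2 ('g'): window [0,2] length 3 -- new best
  Position 3 ('d'): window [0,3] length 4 -- new best
  Position 4 ('d'): repeat (last at 3), move window start to 4
  Position 4 ('d'): window [4,4] length 1
  Position 5 ('e'): window [4,5] length 2
  Position 6 ('g'): window [4,6] length 3
  Position 7 ('c'): window [4,7] length 4
Longest substring with no repeats: "ebgd" with length 4

4


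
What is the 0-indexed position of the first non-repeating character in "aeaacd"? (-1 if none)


Input: aeaacd
Character frequencies:
  'a': 3
  'c': 1
  'd': 1
  'e': 1
Scanning left to right for freq == 1:
  Position 0 ('a'): freq=3, skip
  Position 1 ('e'): unique! => answer = 1

1


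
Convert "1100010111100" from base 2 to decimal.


Input: "1100010111100" in base 2
Positional expansion:
  Digit '1' (value 1) x 2^12 = 4096
  Digit '1' (value 1) x 2^11 = 2048
  Digit '0' (value 0) x 2^10 = 0
  Digit '0' (value 0) x 2^9 = 0
  Digit '0' (value 0) x 2^8 = 0
  Digit '1' (value 1) x 2^7 = 128
  Digit '0' (value 0) x 2^6 = 0
  Digit '1' (value 1) x 2^5 = 32
  Digit '1' (value 1) x 2^4 = 16
  Digit '1' (value 1) x 2^3 = 8
  Digit '1' (value 1) x 2^2 = 4
  Digit '0' (value 0) x 2^1 = 0
  Digit '0' (value 0) x 2^0 = 0
Sum = 6332

6332


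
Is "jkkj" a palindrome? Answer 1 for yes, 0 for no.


Input: jkkj
Reversed: jkkj
  Compare pos 0 ('j') with pos 3 ('j'): match
  Compare pos 1 ('k') with pos 2 ('k'): match
Result: palindrome

1


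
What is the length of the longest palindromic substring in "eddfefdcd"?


Input: "eddfefdcd"
Checking substrings for palindromes:
  [2:7] "dfefd" (len 5) => palindrome
  [3:6] "fef" (len 3) => palindrome
  [6:9] "dcd" (len 3) => palindrome
  [1:3] "dd" (len 2) => palindrome
Longest palindromic substring: "dfefd" with length 5

5


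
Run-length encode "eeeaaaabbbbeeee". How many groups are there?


Input: eeeaaaabbbbeeee
Scanning for consecutive runs:
  Group 1: 'e' x 3 (positions 0-2)
  Group 2: 'a' x 4 (positions 3-6)
  Group 3: 'b' x 4 (positions 7-10)
  Group 4: 'e' x 4 (positions 11-14)
Total groups: 4

4


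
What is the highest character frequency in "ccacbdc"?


Input: ccacbdc
Character counts:
  'a': 1
  'b': 1
  'c': 4
  'd': 1
Maximum frequency: 4

4


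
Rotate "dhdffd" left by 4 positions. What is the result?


Input: "dhdffd", rotate left by 4
First 4 characters: "dhdf"
Remaining characters: "fd"
Concatenate remaining + first: "fd" + "dhdf" = "fddhdf"

fddhdf


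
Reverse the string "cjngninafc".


Input: cjngninafc
Reading characters right to left:
  Position 9: 'c'
  Position 8: 'f'
  Position 7: 'a'
  Position 6: 'n'
  Position 5: 'i'
  Position 4: 'n'
  Position 3: 'g'
  Position 2: 'n'
  Position 1: 'j'
  Position 0: 'c'
Reversed: cfaningnjc

cfaningnjc


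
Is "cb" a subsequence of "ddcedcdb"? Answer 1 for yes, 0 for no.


Check if "cb" is a subsequence of "ddcedcdb"
Greedy scan:
  Position 0 ('d'): no match needed
  Position 1 ('d'): no match needed
  Position 2 ('c'): matches sub[0] = 'c'
  Position 3 ('e'): no match needed
  Position 4 ('d'): no match needed
  Position 5 ('c'): no match needed
  Position 6 ('d'): no match needed
  Position 7 ('b'): matches sub[1] = 'b'
All 2 characters matched => is a subsequence

1


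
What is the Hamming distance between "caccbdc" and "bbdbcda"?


Comparing "caccbdc" and "bbdbcda" position by position:
  Position 0: 'c' vs 'b' => differ
  Position 1: 'a' vs 'b' => differ
  Position 2: 'c' vs 'd' => differ
  Position 3: 'c' vs 'b' => differ
  Position 4: 'b' vs 'c' => differ
  Position 5: 'd' vs 'd' => same
  Position 6: 'c' vs 'a' => differ
Total differences (Hamming distance): 6

6


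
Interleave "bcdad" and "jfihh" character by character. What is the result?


Interleaving "bcdad" and "jfihh":
  Position 0: 'b' from first, 'j' from second => "bj"
  Position 1: 'c' from first, 'f' from second => "cf"
  Position 2: 'd' from first, 'i' from second => "di"
  Position 3: 'a' from first, 'h' from second => "ah"
  Position 4: 'd' from first, 'h' from second => "dh"
Result: bjcfdiahdh

bjcfdiahdh


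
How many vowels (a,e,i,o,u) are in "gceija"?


Input: gceija
Checking each character:
  'g' at position 0: consonant
  'c' at position 1: consonant
  'e' at position 2: vowel (running total: 1)
  'i' at position 3: vowel (running total: 2)
  'j' at position 4: consonant
  'a' at position 5: vowel (running total: 3)
Total vowels: 3

3


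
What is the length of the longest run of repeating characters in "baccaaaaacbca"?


Input: "baccaaaaacbca"
Scanning for longest run:
  Position 1 ('a'): new char, reset run to 1
  Position 2 ('c'): new char, reset run to 1
  Position 3 ('c'): continues run of 'c', length=2
  Position 4 ('a'): new char, reset run to 1
  Position 5 ('a'): continues run of 'a', length=2
  Position 6 ('a'): continues run of 'a', length=3
  Position 7 ('a'): continues run of 'a', length=4
  Position 8 ('a'): continues run of 'a', length=5
  Position 9 ('c'): new char, reset run to 1
  Position 10 ('b'): new char, reset run to 1
  Position 11 ('c'): new char, reset run to 1
  Position 12 ('a'): new char, reset run to 1
Longest run: 'a' with length 5

5


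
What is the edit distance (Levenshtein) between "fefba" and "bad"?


Computing edit distance: "fefba" -> "bad"
DP table:
           b    a    d
      0    1    2    3
  f   1    1    2    3
  e   2    2    2    3
  f   3    3    3    3
  b   4    3    4    4
  a   5    4    3    4
Edit distance = dp[5][3] = 4

4


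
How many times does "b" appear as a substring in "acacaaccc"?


Searching for "b" in "acacaaccc"
Scanning each position:
  Position 0: "a" => no
  Position 1: "c" => no
  Position 2: "a" => no
  Position 3: "c" => no
  Position 4: "a" => no
  Position 5: "a" => no
  Position 6: "c" => no
  Position 7: "c" => no
  Position 8: "c" => no
Total occurrences: 0

0


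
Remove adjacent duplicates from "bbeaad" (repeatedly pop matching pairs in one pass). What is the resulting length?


Input: bbeaad
Stack-based adjacent duplicate removal:
  Read 'b': push. Stack: b
  Read 'b': matches stack top 'b' => pop. Stack: (empty)
  Read 'e': push. Stack: e
  Read 'a': push. Stack: ea
  Read 'a': matches stack top 'a' => pop. Stack: e
  Read 'd': push. Stack: ed
Final stack: "ed" (length 2)

2


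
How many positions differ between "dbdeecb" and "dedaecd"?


Comparing "dbdeecb" and "dedaecd" position by position:
  Position 0: 'd' vs 'd' => same
  Position 1: 'b' vs 'e' => DIFFER
  Position 2: 'd' vs 'd' => same
  Position 3: 'e' vs 'a' => DIFFER
  Position 4: 'e' vs 'e' => same
  Position 5: 'c' vs 'c' => same
  Position 6: 'b' vs 'd' => DIFFER
Positions that differ: 3

3


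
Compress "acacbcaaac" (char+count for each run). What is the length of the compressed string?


Input: acacbcaaac
Runs:
  'a' x 1 => "a1"
  'c' x 1 => "c1"
  'a' x 1 => "a1"
  'c' x 1 => "c1"
  'b' x 1 => "b1"
  'c' x 1 => "c1"
  'a' x 3 => "a3"
  'c' x 1 => "c1"
Compressed: "a1c1a1c1b1c1a3c1"
Compressed length: 16

16


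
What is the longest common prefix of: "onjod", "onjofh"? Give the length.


Words: onjod, onjofh
  Position 0: all 'o' => match
  Position 1: all 'n' => match
  Position 2: all 'j' => match
  Position 3: all 'o' => match
  Position 4: ('d', 'f') => mismatch, stop
LCP = "onjo" (length 4)

4


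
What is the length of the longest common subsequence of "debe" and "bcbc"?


LCS of "debe" and "bcbc"
DP table:
           b    c    b    c
      0    0    0    0    0
  d   0    0    0    0    0
  e   0    0    0    0    0
  b   0    1    1    1    1
  e   0    1    1    1    1
LCS length = dp[4][4] = 1

1


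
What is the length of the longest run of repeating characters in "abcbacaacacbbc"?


Input: "abcbacaacacbbc"
Scanning for longest run:
  Position 1 ('b'): new char, reset run to 1
  Position 2 ('c'): new char, reset run to 1
  Position 3 ('b'): new char, reset run to 1
  Position 4 ('a'): new char, reset run to 1
  Position 5 ('c'): new char, reset run to 1
  Position 6 ('a'): new char, reset run to 1
  Position 7 ('a'): continues run of 'a', length=2
  Position 8 ('c'): new char, reset run to 1
  Position 9 ('a'): new char, reset run to 1
  Position 10 ('c'): new char, reset run to 1
  Position 11 ('b'): new char, reset run to 1
  Position 12 ('b'): continues run of 'b', length=2
  Position 13 ('c'): new char, reset run to 1
Longest run: 'a' with length 2

2


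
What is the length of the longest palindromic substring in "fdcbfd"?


Input: "fdcbfd"
Checking substrings for palindromes:
  No multi-char palindromic substrings found
Longest palindromic substring: "f" with length 1

1


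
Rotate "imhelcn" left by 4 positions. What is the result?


Input: "imhelcn", rotate left by 4
First 4 characters: "imhe"
Remaining characters: "lcn"
Concatenate remaining + first: "lcn" + "imhe" = "lcnimhe"

lcnimhe


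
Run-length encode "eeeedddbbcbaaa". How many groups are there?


Input: eeeedddbbcbaaa
Scanning for consecutive runs:
  Group 1: 'e' x 4 (positions 0-3)
  Group 2: 'd' x 3 (positions 4-6)
  Group 3: 'b' x 2 (positions 7-8)
  Group 4: 'c' x 1 (positions 9-9)
  Group 5: 'b' x 1 (positions 10-10)
  Group 6: 'a' x 3 (positions 11-13)
Total groups: 6

6


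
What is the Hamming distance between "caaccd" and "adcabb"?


Comparing "caaccd" and "adcabb" position by position:
  Position 0: 'c' vs 'a' => differ
  Position 1: 'a' vs 'd' => differ
  Position 2: 'a' vs 'c' => differ
  Position 3: 'c' vs 'a' => differ
  Position 4: 'c' vs 'b' => differ
  Position 5: 'd' vs 'b' => differ
Total differences (Hamming distance): 6

6


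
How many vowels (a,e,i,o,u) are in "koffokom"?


Input: koffokom
Checking each character:
  'k' at position 0: consonant
  'o' at position 1: vowel (running total: 1)
  'f' at position 2: consonant
  'f' at position 3: consonant
  'o' at position 4: vowel (running total: 2)
  'k' at position 5: consonant
  'o' at position 6: vowel (running total: 3)
  'm' at position 7: consonant
Total vowels: 3

3
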